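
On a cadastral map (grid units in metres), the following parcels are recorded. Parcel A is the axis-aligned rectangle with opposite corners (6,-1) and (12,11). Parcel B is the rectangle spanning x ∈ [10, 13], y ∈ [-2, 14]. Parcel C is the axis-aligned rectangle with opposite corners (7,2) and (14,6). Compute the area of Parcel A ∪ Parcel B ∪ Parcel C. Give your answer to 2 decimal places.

100.00

By inclusion–exclusion:
Individual areas: |Parcel A| = 72, |Parcel B| = 48, |Parcel C| = 28.
|Parcel A∩Parcel B|: x∈[10,12], y∈[-1,11] → 2·12 = 24.
|Parcel A∩Parcel C|: x∈[7,12], y∈[2,6] → 5·4 = 20.
|Parcel B∩Parcel C|: x∈[10,13], y∈[2,6] → 3·4 = 12.
|Parcel A∩Parcel B∩Parcel C| = 8.
|Parcel A ∪ Parcel B ∪ Parcel C| = 148 − 56 + 8 = 100.00.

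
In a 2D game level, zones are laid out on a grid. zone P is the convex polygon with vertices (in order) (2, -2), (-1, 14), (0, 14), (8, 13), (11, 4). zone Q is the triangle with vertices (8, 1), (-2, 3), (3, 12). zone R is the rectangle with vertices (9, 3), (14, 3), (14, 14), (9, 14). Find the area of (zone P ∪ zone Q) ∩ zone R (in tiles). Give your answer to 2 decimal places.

7.25

The region (zone P ∪ zone Q) ∩ zone R is the polygon with vertices (11,4), (9.5,3), (9,3), (9,10).
By the shoelace formula its area is 7.25.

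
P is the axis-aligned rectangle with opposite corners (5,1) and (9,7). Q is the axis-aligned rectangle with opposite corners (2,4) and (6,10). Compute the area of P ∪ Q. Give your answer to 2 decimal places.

By inclusion–exclusion:
Individual areas: |P| = 24, |Q| = 24.
|P∩Q|: x∈[5,6], y∈[4,7] → 1·3 = 3.
|P ∪ Q| = 48 − 3 = 45.00.

45.00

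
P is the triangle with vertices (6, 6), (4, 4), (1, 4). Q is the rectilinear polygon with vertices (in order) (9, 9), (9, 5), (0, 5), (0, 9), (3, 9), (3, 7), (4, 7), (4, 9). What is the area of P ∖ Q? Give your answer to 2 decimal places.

|P| = 3, |P∩Q| = 0.75.
|P ∖ Q| = |P| − |P∩Q| = 3 − 0.75 = 2.25.

2.25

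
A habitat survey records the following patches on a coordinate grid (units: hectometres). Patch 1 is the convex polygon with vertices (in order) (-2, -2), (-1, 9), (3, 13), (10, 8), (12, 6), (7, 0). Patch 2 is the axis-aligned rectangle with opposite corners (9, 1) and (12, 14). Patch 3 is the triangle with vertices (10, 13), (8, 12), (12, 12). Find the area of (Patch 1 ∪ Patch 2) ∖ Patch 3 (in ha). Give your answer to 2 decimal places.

|Patch 1 ∪ Patch 2| = 158.2429.
|(Patch 1 ∪ Patch 2) ∩ Patch 3| = 1.75.
|(Patch 1 ∪ Patch 2) ∖ Patch 3| = 158.2429 − 1.75 = 156.49.

156.49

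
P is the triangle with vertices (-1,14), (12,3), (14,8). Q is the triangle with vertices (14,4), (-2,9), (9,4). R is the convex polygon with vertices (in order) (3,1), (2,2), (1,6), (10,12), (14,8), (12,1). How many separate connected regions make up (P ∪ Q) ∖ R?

(P ∪ Q) ∖ R splits into 3 disjoint pieces (area 12.0424, area 0.1874, area 1.6173).

3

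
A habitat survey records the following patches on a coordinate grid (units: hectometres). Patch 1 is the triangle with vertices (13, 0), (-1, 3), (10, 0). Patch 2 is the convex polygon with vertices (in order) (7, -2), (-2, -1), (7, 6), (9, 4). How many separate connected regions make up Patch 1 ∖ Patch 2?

2

Patch 1 ∖ Patch 2 splits into 2 disjoint pieces (area 2.1639, area 0.2911).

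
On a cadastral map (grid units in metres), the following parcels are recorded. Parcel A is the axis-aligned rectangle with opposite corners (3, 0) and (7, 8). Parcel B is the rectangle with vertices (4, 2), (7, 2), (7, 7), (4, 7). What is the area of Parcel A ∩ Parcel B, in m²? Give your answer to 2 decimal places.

|Parcel A∩Parcel B|: x∈[4,7], y∈[2,7] → 3·5 = 15.

15.00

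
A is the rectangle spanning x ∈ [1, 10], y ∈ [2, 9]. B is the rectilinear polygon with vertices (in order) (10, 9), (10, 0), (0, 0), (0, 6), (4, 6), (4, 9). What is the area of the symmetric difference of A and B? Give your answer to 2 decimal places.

33.00

|A| = 63, |B| = 78, |A∩B| = 54.
|A △ B| = |A| + |B| − 2·|A∩B| = 63 + 78 − 108 = 33.00.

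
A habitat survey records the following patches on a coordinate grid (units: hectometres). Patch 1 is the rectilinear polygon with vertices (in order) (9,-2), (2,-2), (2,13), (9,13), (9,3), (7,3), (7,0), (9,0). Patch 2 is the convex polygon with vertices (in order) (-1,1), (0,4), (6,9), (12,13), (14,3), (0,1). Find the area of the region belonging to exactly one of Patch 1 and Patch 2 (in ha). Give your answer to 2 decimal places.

103.26

|Patch 1| = 99, |Patch 2| = 94.5, |Patch 1∩Patch 2| = 45.119.
|Patch 1 △ Patch 2| = |Patch 1| + |Patch 2| − 2·|Patch 1∩Patch 2| = 99 + 94.5 − 90.2381 = 103.26.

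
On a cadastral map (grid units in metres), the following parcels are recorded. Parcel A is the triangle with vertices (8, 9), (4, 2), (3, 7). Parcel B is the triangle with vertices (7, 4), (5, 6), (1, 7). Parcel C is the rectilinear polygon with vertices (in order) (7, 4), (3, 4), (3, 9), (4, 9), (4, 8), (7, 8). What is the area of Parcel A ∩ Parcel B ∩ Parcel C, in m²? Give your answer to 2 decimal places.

The intersection is the polygon with vertices (3.222,5.889), (3.105,6.474), (5,6), (5.818,5.182), (5.556,4.722).
By the shoelace formula its area is 1.99.

1.99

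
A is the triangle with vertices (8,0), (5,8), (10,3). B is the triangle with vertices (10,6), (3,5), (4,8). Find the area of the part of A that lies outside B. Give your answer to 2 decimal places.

10.65

|A| = 12.5, |A∩B| = 1.8526.
|A ∖ B| = |A| − |A∩B| = 12.5 − 1.8526 = 10.65.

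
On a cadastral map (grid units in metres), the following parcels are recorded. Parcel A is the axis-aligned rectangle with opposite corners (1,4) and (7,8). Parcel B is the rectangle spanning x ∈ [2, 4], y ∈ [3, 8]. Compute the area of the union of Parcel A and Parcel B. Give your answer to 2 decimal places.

By inclusion–exclusion:
Individual areas: |Parcel A| = 24, |Parcel B| = 10.
|Parcel A∩Parcel B|: x∈[2,4], y∈[4,8] → 2·4 = 8.
|Parcel A ∪ Parcel B| = 34 − 8 = 26.00.

26.00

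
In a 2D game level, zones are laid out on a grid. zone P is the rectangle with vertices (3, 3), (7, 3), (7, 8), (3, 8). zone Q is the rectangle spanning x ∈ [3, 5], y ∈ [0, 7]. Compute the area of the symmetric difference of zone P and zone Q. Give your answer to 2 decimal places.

18.00

|zone P∩zone Q|: x∈[3,5], y∈[3,7] → 2·4 = 8.
|zone P △ zone Q| = |zone P| + |zone Q| − 2·|zone P∩zone Q| = 20 + 14 − 16 = 18.00.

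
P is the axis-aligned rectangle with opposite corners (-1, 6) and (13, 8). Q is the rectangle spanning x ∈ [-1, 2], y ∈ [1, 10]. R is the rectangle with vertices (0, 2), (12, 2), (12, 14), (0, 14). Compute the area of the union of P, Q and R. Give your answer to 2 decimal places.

157.00

By inclusion–exclusion:
Individual areas: |P| = 28, |Q| = 27, |R| = 144.
|P∩Q|: x∈[-1,2], y∈[6,8] → 3·2 = 6.
|P∩R|: x∈[0,12], y∈[6,8] → 12·2 = 24.
|Q∩R|: x∈[0,2], y∈[2,10] → 2·8 = 16.
|P∩Q∩R| = 4.
|P ∪ Q ∪ R| = 199 − 46 + 4 = 157.00.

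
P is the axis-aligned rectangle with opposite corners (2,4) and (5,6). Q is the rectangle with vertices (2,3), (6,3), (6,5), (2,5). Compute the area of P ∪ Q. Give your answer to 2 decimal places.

By inclusion–exclusion:
Individual areas: |P| = 6, |Q| = 8.
|P∩Q|: x∈[2,5], y∈[4,5] → 3·1 = 3.
|P ∪ Q| = 14 − 3 = 11.00.

11.00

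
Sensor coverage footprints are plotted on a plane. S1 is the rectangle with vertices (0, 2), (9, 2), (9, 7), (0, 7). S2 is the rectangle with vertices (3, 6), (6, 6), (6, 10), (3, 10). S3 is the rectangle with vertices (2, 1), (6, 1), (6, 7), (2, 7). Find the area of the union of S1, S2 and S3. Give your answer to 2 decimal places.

58.00

By inclusion–exclusion:
Individual areas: |S1| = 45, |S2| = 12, |S3| = 24.
|S1∩S2|: x∈[3,6], y∈[6,7] → 3·1 = 3.
|S1∩S3|: x∈[2,6], y∈[2,7] → 4·5 = 20.
|S2∩S3|: x∈[3,6], y∈[6,7] → 3·1 = 3.
|S1∩S2∩S3| = 3.
|S1 ∪ S2 ∪ S3| = 81 − 26 + 3 = 58.00.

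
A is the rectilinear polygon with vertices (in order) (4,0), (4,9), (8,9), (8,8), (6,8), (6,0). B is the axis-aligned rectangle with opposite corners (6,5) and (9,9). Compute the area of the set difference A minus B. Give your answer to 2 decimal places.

18.00

|A| = 20, |A∩B| = 2.
|A ∖ B| = |A| − |A∩B| = 20 − 2 = 18.00.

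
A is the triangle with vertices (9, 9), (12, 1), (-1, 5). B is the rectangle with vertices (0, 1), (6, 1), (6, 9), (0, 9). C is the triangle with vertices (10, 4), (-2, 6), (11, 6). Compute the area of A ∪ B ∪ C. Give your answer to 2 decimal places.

77.79

By inclusion–exclusion:
Individual areas: |A| = 46, |B| = 48, |C| = 13.
|A∩B| = 16.9846.
|A∩C| = 11.8419.
|B∩C| = 5.
|A∩B∩C| = 4.6127.
|A ∪ B ∪ C| = 107 − 33.8265 + 4.6127 = 77.79.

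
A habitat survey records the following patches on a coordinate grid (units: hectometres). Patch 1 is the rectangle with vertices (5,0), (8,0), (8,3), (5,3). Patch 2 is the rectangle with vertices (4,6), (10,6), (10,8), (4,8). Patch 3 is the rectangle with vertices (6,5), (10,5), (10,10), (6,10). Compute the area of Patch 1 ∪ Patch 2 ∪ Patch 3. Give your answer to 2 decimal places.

By inclusion–exclusion:
Individual areas: |Patch 1| = 9, |Patch 2| = 12, |Patch 3| = 20.
|Patch 1∩Patch 2| = 0 (no overlap).
|Patch 1∩Patch 3| = 0 (no overlap).
|Patch 2∩Patch 3|: x∈[6,10], y∈[6,8] → 4·2 = 8.
|Patch 1∩Patch 2∩Patch 3| = 0.
|Patch 1 ∪ Patch 2 ∪ Patch 3| = 41 − 8 + 0 = 33.00.

33.00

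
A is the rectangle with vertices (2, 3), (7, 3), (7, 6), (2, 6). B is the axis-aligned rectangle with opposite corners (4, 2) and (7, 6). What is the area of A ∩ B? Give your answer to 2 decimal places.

9.00

|A∩B|: x∈[4,7], y∈[3,6] → 3·3 = 9.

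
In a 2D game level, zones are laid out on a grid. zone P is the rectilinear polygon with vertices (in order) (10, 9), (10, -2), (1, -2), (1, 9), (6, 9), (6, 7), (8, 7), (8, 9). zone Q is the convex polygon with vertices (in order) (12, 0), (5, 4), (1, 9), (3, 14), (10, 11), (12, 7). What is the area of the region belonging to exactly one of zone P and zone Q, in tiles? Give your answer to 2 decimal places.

|zone P| = 95, |zone Q| = 88.5, |zone P∩zone Q| = 38.1429.
|zone P △ zone Q| = |zone P| + |zone Q| − 2·|zone P∩zone Q| = 95 + 88.5 − 76.2857 = 107.21.

107.21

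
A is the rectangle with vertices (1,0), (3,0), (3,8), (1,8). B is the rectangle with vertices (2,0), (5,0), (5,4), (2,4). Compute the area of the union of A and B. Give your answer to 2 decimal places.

24.00

By inclusion–exclusion:
Individual areas: |A| = 16, |B| = 12.
|A∩B|: x∈[2,3], y∈[0,4] → 1·4 = 4.
|A ∪ B| = 28 − 4 = 24.00.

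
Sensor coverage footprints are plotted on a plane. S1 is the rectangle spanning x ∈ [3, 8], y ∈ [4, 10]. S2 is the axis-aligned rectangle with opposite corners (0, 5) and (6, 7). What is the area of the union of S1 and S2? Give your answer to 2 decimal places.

36.00

By inclusion–exclusion:
Individual areas: |S1| = 30, |S2| = 12.
|S1∩S2|: x∈[3,6], y∈[5,7] → 3·2 = 6.
|S1 ∪ S2| = 42 − 6 = 36.00.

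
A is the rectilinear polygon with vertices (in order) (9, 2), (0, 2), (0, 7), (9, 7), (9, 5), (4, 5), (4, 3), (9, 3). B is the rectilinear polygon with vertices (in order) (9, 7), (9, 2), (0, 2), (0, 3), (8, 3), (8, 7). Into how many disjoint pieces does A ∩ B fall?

2

A ∩ B splits into 2 disjoint pieces (area 9, area 2).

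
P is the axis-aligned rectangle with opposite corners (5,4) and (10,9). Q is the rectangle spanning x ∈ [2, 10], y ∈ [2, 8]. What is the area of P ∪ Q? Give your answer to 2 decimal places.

By inclusion–exclusion:
Individual areas: |P| = 25, |Q| = 48.
|P∩Q|: x∈[5,10], y∈[4,8] → 5·4 = 20.
|P ∪ Q| = 73 − 20 = 53.00.

53.00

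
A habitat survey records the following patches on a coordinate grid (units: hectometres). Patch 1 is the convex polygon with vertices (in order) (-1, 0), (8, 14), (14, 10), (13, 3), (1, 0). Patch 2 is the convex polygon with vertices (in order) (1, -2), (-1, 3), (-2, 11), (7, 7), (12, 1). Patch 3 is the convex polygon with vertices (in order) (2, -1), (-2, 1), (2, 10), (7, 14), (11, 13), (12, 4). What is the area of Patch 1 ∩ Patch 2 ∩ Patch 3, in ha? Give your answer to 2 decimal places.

The intersection is the polygon with vertices (7,7), (10.235,3.118), (7,1.5), (1,0), (0.2,0), (-0.26,1.151), (4.278,8.21).
By the shoelace formula its area is 46.07.

46.07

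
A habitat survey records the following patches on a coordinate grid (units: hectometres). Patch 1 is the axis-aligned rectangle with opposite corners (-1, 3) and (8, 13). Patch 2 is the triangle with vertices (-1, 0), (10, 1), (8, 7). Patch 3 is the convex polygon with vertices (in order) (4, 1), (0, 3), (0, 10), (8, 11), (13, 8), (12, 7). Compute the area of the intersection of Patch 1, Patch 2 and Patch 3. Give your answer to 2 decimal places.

9.62

The intersection is the polygon with vertices (2.857,3), (8,7), (8,4), (6.667,3).
By the shoelace formula its area is 9.62.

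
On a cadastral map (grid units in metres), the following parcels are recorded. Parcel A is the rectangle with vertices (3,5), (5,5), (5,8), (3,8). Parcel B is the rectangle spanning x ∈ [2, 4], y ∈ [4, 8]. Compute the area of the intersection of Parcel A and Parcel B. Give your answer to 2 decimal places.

3.00

|Parcel A∩Parcel B|: x∈[3,4], y∈[5,8] → 1·3 = 3.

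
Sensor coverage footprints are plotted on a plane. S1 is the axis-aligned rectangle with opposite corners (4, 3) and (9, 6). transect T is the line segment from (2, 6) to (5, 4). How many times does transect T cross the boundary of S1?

The segment meets the boundary at (4,4.667).

1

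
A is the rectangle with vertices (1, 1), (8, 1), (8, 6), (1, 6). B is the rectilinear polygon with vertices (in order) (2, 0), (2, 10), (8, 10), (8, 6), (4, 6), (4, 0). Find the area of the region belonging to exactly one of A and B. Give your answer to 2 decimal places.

|A| = 35, |B| = 36, |A∩B| = 10.
|A △ B| = |A| + |B| − 2·|A∩B| = 35 + 36 − 20 = 51.00.

51.00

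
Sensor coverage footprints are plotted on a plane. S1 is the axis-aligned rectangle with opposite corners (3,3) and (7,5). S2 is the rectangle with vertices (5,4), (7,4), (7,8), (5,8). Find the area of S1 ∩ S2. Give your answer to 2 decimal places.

2.00

|S1∩S2|: x∈[5,7], y∈[4,5] → 2·1 = 2.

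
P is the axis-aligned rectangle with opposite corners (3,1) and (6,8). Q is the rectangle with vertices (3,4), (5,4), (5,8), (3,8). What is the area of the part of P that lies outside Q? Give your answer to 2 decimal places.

|P∩Q|: x∈[3,5], y∈[4,8] → 2·4 = 8.
|P| = 21.
|P ∖ Q| = |P| − |P∩Q| = 21 − 8 = 13.00.

13.00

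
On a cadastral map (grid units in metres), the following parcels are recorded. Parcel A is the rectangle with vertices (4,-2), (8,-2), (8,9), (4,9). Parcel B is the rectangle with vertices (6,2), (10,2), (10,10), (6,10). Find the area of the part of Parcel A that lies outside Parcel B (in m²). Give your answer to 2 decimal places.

30.00

|Parcel A∩Parcel B|: x∈[6,8], y∈[2,9] → 2·7 = 14.
|Parcel A| = 44.
|Parcel A ∖ Parcel B| = |Parcel A| − |Parcel A∩Parcel B| = 44 − 14 = 30.00.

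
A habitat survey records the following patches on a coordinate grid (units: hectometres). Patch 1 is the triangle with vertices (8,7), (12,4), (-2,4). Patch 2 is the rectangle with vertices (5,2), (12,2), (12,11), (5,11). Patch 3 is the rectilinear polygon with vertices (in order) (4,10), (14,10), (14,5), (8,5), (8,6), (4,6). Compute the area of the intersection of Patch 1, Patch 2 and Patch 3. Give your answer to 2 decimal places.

The intersection is the polygon with vertices (5,6.1), (8,7), (10.667,5), (8,5), (8,6), (5,6).
By the shoelace formula its area is 4.32.

4.32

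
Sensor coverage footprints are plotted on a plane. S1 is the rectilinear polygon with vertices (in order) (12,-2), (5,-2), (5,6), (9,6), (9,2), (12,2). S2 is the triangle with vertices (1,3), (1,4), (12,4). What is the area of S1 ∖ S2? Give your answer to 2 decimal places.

|S1| = 44, |S1∩S2| = 1.8182.
|S1 ∖ S2| = |S1| − |S1∩S2| = 44 − 1.8182 = 42.18.

42.18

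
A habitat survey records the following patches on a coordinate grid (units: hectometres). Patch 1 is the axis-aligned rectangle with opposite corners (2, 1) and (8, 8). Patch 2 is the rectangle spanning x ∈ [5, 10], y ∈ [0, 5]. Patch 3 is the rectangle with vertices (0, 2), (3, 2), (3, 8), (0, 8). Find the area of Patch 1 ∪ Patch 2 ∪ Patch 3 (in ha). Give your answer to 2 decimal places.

67.00

By inclusion–exclusion:
Individual areas: |Patch 1| = 42, |Patch 2| = 25, |Patch 3| = 18.
|Patch 1∩Patch 2|: x∈[5,8], y∈[1,5] → 3·4 = 12.
|Patch 1∩Patch 3|: x∈[2,3], y∈[2,8] → 1·6 = 6.
|Patch 2∩Patch 3| = 0 (no overlap).
|Patch 1∩Patch 2∩Patch 3| = 0.
|Patch 1 ∪ Patch 2 ∪ Patch 3| = 85 − 18 + 0 = 67.00.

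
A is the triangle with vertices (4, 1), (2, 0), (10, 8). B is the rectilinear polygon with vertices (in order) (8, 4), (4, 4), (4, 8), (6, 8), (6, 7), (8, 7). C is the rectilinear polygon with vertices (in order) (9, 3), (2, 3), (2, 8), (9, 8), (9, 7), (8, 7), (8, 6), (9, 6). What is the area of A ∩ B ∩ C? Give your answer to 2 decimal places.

The intersection is the polygon with vertices (8,5.667), (6.571,4), (6,4), (8,6).
By the shoelace formula its area is 0.81.

0.81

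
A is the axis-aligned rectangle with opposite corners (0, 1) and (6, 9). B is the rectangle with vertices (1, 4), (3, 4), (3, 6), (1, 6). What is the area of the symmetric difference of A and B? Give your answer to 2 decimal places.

|A∩B|: x∈[1,3], y∈[4,6] → 2·2 = 4.
|A △ B| = |A| + |B| − 2·|A∩B| = 48 + 4 − 8 = 44.00.

44.00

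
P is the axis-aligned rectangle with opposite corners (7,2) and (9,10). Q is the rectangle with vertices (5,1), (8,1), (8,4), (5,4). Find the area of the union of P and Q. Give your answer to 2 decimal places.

By inclusion–exclusion:
Individual areas: |P| = 16, |Q| = 9.
|P∩Q|: x∈[7,8], y∈[2,4] → 1·2 = 2.
|P ∪ Q| = 25 − 2 = 23.00.

23.00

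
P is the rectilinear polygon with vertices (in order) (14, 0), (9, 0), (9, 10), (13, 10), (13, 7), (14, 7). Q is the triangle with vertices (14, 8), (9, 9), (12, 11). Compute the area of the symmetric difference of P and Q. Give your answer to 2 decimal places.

43.97

|P| = 47, |Q| = 6.5, |P∩Q| = 4.7667.
|P △ Q| = |P| + |Q| − 2·|P∩Q| = 47 + 6.5 − 9.5333 = 43.97.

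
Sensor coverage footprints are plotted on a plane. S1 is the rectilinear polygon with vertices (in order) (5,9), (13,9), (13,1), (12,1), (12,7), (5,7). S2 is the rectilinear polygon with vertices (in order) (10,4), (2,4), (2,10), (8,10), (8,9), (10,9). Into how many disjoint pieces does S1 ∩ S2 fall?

S1 ∩ S2 is a single connected region.

1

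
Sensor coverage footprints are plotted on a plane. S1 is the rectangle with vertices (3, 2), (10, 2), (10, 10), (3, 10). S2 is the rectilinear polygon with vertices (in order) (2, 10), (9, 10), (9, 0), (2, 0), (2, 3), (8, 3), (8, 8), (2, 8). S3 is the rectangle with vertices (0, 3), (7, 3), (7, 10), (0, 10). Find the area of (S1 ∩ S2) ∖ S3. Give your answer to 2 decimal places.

|S1 ∩ S2| = 23.
|(S1 ∩ S2) ∩ S3| = 8.
|(S1 ∩ S2) ∖ S3| = 23 − 8 = 15.00.

15.00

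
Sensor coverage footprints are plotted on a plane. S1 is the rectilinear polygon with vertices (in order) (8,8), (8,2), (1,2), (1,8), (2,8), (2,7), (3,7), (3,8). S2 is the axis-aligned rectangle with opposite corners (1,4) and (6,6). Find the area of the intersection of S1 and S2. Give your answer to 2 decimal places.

The intersection is the polygon with vertices (1,6), (6,6), (6,4), (1,4).
By the shoelace formula its area is 10.00.

10.00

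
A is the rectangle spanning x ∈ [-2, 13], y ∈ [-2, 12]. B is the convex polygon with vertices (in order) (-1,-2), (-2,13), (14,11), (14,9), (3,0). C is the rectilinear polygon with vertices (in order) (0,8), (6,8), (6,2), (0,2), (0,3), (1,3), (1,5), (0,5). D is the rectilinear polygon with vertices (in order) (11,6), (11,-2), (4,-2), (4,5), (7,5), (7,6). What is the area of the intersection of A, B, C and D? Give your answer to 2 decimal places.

The intersection is the polygon with vertices (4,2), (4,5), (6,5), (6,2.454), (5.444,2).
By the shoelace formula its area is 5.87.

5.87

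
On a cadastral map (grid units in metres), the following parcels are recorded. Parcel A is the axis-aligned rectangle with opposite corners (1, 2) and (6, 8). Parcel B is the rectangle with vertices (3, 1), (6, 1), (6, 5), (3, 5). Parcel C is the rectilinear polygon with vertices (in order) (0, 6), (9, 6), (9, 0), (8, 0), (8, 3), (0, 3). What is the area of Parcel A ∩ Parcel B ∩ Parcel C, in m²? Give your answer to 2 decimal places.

6.00

The intersection is the polygon with vertices (3,5), (6,5), (6,3), (3,3).
By the shoelace formula its area is 6.00.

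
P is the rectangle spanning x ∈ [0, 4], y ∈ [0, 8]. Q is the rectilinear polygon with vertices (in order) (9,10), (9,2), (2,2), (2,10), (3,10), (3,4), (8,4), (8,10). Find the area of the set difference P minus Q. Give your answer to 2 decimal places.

|P| = 32, |P∩Q| = 8.
|P ∖ Q| = |P| − |P∩Q| = 32 − 8 = 24.00.

24.00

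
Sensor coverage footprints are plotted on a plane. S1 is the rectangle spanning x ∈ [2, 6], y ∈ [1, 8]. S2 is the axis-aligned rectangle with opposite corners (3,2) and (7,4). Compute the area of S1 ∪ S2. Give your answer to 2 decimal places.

By inclusion–exclusion:
Individual areas: |S1| = 28, |S2| = 8.
|S1∩S2|: x∈[3,6], y∈[2,4] → 3·2 = 6.
|S1 ∪ S2| = 36 − 6 = 30.00.

30.00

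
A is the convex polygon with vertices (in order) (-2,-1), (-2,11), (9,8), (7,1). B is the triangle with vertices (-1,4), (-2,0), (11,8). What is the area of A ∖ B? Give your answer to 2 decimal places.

|A| = 95.5, |A∩B| = 21.2435.
|A ∖ B| = |A| − |A∩B| = 95.5 − 21.2435 = 74.26.

74.26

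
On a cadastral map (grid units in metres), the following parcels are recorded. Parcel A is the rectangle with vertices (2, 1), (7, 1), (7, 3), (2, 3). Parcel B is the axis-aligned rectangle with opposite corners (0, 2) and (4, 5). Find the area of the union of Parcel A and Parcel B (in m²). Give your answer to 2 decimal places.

20.00

By inclusion–exclusion:
Individual areas: |Parcel A| = 10, |Parcel B| = 12.
|Parcel A∩Parcel B|: x∈[2,4], y∈[2,3] → 2·1 = 2.
|Parcel A ∪ Parcel B| = 22 − 2 = 20.00.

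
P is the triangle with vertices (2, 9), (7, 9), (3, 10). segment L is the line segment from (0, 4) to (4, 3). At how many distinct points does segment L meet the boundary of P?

0

The segment lies entirely outside P and never meets its boundary.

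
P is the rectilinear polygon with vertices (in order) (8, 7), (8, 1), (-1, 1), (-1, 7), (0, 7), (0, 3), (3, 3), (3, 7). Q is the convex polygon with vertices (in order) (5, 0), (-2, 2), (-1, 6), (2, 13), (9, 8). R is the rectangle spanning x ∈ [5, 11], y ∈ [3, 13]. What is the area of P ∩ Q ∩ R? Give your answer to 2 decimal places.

The intersection is the polygon with vertices (6.5,3), (5,3), (5,7), (8,7), (8,6).
By the shoelace formula its area is 9.75.

9.75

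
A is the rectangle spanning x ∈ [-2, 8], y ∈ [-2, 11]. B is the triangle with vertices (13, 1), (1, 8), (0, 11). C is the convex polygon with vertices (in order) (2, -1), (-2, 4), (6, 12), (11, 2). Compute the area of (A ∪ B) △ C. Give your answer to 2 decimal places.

|A ∪ B| = 132.3237.
|(A ∪ B) ∩ C| = 79.0939.
|(A ∪ B) △ C| = 132.3237 + 88.5 − 158.1879 = 62.64.

62.64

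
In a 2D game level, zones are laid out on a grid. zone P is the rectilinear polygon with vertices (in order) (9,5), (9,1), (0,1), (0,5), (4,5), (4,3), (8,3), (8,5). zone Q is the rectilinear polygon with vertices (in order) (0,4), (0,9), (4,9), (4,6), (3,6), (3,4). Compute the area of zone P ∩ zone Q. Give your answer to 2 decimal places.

The intersection is the polygon with vertices (0,5), (3,5), (3,4), (0,4).
By the shoelace formula its area is 3.00.

3.00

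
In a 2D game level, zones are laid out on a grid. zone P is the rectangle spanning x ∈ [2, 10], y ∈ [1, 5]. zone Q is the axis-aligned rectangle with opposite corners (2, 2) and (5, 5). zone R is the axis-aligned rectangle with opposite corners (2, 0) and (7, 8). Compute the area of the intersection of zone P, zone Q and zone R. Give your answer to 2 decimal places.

The intersection is the polygon with vertices (5,2), (2,2), (2,5), (5,5).
By the shoelace formula its area is 9.00.

9.00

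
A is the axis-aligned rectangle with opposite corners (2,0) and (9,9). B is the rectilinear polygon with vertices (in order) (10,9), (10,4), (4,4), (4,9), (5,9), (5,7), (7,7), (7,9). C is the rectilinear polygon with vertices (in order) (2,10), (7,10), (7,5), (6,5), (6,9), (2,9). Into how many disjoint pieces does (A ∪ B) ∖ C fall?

1

(A ∪ B) ∖ C is a single connected region.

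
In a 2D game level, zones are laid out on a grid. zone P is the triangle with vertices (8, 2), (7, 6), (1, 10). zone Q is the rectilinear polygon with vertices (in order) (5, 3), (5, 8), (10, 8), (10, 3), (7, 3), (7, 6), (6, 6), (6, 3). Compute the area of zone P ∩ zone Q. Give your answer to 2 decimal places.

3.59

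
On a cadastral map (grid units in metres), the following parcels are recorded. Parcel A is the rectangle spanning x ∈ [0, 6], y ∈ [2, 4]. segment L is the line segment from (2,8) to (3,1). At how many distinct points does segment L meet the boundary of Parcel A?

The segment meets the boundary at (2.857,2), (2.571,4).

2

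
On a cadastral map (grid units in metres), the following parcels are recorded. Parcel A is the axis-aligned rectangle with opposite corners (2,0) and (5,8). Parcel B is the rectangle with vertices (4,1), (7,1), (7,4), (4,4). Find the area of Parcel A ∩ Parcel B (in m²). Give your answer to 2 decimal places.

|Parcel A∩Parcel B|: x∈[4,5], y∈[1,4] → 1·3 = 3.

3.00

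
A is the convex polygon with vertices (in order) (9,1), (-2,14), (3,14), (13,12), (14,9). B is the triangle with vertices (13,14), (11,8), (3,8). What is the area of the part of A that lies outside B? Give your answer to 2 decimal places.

80.88

|A| = 103, |A∩B| = 22.1238.
|A ∖ B| = |A| − |A∩B| = 103 − 22.1238 = 80.88.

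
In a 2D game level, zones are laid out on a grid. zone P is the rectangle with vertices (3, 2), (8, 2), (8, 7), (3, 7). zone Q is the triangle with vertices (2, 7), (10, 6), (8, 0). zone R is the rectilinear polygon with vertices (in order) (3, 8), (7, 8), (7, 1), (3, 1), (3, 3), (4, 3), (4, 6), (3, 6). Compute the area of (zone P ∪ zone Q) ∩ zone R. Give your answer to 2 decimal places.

|zone P ∪ zone Q| = 33.4851.
|(zone P ∪ zone Q) ∩ zone R| = 17.30.

17.30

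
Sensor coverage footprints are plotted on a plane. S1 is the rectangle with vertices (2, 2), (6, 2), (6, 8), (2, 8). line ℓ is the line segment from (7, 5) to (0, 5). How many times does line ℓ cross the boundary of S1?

2

The segment meets the boundary at (2,5), (6,5).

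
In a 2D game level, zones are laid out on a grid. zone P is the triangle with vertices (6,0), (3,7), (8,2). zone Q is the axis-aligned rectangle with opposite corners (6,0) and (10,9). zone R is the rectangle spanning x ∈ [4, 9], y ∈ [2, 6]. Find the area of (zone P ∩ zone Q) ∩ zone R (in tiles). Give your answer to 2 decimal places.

The region (zone P ∩ zone Q) ∩ zone R is the polygon with vertices (6,4), (8,2), (6,2).
By the shoelace formula its area is 2.00.

2.00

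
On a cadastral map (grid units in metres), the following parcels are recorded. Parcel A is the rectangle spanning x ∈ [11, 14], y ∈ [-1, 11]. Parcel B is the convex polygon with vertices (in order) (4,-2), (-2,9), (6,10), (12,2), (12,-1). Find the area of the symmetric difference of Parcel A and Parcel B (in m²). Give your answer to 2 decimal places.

131.67

|Parcel A| = 36, |Parcel B| = 103, |Parcel A∩Parcel B| = 3.6667.
|Parcel A △ Parcel B| = |Parcel A| + |Parcel B| − 2·|Parcel A∩Parcel B| = 36 + 103 − 7.3333 = 131.67.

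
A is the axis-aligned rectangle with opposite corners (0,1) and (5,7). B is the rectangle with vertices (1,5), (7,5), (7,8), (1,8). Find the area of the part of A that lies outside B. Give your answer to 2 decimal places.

22.00

|A∩B|: x∈[1,5], y∈[5,7] → 4·2 = 8.
|A| = 30.
|A ∖ B| = |A| − |A∩B| = 30 − 8 = 22.00.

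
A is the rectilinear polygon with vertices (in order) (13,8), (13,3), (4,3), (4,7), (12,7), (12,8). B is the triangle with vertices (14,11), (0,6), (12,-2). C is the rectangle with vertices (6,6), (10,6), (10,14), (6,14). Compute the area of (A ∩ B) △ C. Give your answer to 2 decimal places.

|A ∩ B| = 36.7436.
|(A ∩ B) ∩ C| = 4.
|(A ∩ B) △ C| = 36.7436 + 32 − 8 = 60.74.

60.74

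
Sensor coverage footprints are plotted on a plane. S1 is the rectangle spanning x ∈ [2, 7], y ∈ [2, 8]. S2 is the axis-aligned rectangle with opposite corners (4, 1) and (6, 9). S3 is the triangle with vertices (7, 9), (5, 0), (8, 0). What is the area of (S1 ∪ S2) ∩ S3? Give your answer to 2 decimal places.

The region (S1 ∪ S2) ∩ S3 is the polygon with vertices (7,2), (6,2), (6,1), (5.222,1), (6.778,8), (7,8).
By the shoelace formula its area is 6.00.

6.00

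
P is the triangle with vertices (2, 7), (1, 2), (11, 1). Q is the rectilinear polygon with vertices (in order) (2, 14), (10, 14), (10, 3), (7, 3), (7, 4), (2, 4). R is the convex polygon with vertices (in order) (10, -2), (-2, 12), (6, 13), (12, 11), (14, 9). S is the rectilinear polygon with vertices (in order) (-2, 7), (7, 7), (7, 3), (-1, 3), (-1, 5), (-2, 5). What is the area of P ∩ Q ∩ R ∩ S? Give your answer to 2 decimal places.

2.10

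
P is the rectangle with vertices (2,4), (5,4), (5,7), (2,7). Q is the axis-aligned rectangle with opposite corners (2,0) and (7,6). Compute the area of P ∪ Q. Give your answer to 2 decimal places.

33.00

By inclusion–exclusion:
Individual areas: |P| = 9, |Q| = 30.
|P∩Q|: x∈[2,5], y∈[4,6] → 3·2 = 6.
|P ∪ Q| = 39 − 6 = 33.00.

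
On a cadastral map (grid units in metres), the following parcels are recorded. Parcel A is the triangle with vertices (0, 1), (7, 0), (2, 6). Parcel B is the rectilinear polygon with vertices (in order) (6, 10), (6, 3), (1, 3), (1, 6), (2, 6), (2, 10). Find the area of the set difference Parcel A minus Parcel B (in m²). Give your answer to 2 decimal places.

13.00

|Parcel A| = 18.5, |Parcel A∩Parcel B| = 5.5.
|Parcel A ∖ Parcel B| = |Parcel A| − |Parcel A∩Parcel B| = 18.5 − 5.5 = 13.00.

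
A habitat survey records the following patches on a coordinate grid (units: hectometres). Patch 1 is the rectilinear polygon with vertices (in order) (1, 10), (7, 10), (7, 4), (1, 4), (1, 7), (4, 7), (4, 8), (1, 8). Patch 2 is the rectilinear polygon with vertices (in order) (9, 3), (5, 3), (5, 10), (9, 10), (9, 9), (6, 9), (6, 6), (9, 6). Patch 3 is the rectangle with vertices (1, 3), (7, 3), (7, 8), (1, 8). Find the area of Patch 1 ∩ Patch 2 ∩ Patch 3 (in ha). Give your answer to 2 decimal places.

6.00

The intersection is the polygon with vertices (6,6), (7,6), (7,4), (5,4), (5,8), (6,8).
By the shoelace formula its area is 6.00.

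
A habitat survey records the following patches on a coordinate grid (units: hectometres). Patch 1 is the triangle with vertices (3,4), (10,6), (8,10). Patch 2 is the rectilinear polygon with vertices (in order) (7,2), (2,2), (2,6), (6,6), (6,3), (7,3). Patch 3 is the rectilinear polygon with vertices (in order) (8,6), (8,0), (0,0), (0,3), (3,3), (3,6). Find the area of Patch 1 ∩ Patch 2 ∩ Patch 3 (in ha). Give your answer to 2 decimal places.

The intersection is the polygon with vertices (4.667,6), (6,6), (6,4.857), (3,4).
By the shoelace formula its area is 3.05.

3.05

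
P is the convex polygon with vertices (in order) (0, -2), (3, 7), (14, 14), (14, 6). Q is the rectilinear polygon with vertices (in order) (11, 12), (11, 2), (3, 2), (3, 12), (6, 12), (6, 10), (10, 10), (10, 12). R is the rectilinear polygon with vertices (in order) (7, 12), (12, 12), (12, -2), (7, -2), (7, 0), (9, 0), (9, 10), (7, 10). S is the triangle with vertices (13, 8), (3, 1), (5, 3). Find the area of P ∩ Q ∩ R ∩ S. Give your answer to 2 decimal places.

The intersection is the polygon with vertices (11,6.6), (9,5.2), (9,5.5), (11,6.75).
By the shoelace formula its area is 0.45.

0.45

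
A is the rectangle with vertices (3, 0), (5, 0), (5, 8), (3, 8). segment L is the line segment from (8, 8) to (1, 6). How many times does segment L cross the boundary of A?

The segment meets the boundary at (5,7.143), (3,6.571).

2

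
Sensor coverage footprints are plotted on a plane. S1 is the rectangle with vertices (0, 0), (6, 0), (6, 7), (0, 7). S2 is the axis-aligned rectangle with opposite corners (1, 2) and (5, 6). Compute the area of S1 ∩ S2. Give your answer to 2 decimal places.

16.00

|S1∩S2|: x∈[1,5], y∈[2,6] → 4·4 = 16.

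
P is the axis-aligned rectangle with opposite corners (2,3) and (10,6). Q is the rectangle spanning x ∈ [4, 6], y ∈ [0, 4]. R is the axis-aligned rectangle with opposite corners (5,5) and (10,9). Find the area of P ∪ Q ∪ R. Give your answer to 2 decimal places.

45.00

By inclusion–exclusion:
Individual areas: |P| = 24, |Q| = 8, |R| = 20.
|P∩Q|: x∈[4,6], y∈[3,4] → 2·1 = 2.
|P∩R|: x∈[5,10], y∈[5,6] → 5·1 = 5.
|Q∩R| = 0 (no overlap).
|P∩Q∩R| = 0.
|P ∪ Q ∪ R| = 52 − 7 + 0 = 45.00.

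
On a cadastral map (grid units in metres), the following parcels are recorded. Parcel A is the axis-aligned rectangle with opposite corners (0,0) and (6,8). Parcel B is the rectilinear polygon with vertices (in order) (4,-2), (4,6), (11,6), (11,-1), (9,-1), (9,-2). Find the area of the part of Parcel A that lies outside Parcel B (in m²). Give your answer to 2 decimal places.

|Parcel A| = 48, |Parcel A∩Parcel B| = 12.
|Parcel A ∖ Parcel B| = |Parcel A| − |Parcel A∩Parcel B| = 48 − 12 = 36.00.

36.00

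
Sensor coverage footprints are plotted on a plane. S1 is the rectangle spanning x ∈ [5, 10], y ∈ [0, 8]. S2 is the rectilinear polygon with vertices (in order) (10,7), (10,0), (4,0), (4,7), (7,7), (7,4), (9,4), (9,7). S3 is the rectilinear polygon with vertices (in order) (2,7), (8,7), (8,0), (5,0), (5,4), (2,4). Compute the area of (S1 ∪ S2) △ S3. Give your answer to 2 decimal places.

|S1 ∪ S2| = 47.
|(S1 ∪ S2) ∩ S3| = 24.
|(S1 ∪ S2) △ S3| = 47 + 30 − 48 = 29.00.

29.00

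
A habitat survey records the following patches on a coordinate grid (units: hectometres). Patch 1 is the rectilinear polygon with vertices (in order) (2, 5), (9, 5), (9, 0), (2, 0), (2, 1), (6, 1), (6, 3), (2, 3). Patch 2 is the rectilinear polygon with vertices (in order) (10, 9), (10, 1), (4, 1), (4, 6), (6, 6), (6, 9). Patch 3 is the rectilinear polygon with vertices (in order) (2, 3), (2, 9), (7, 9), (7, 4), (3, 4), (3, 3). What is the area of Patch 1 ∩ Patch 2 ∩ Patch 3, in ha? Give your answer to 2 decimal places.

3.00

The intersection is the polygon with vertices (4,5), (7,5), (7,4), (4,4).
By the shoelace formula its area is 3.00.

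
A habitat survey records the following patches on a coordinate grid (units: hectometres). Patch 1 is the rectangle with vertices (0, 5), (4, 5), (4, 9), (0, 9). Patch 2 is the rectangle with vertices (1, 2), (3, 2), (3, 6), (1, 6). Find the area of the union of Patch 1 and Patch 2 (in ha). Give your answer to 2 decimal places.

22.00

By inclusion–exclusion:
Individual areas: |Patch 1| = 16, |Patch 2| = 8.
|Patch 1∩Patch 2|: x∈[1,3], y∈[5,6] → 2·1 = 2.
|Patch 1 ∪ Patch 2| = 24 − 2 = 22.00.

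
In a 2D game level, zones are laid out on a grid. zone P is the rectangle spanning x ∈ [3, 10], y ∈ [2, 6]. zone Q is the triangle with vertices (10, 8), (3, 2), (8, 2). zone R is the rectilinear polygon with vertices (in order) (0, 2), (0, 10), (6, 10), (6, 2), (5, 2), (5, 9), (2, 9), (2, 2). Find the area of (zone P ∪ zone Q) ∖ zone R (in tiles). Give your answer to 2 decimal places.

25.67

|zone P ∪ zone Q| = 29.6667.
|(zone P ∪ zone Q) ∩ zone R| = 4.
|(zone P ∪ zone Q) ∖ zone R| = 29.6667 − 4 = 25.67.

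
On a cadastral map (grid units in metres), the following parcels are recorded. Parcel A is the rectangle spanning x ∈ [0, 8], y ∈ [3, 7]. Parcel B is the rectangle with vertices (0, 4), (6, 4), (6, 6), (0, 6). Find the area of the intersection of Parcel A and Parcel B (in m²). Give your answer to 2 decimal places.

12.00

|Parcel A∩Parcel B|: x∈[0,6], y∈[4,6] → 6·2 = 12.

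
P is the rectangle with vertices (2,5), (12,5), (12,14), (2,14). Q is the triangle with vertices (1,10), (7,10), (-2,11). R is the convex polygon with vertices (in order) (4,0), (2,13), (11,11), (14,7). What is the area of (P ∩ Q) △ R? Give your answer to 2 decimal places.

86.06

|P ∩ Q| = 1.3889.
|(P ∩ Q) ∩ R| = 1.1642.
|(P ∩ Q) △ R| = 1.3889 + 87 − 2.3284 = 86.06.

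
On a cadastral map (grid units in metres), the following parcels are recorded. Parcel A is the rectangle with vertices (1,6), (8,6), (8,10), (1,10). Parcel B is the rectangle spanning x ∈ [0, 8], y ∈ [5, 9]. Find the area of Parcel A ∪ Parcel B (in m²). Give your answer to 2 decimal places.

By inclusion–exclusion:
Individual areas: |Parcel A| = 28, |Parcel B| = 32.
|Parcel A∩Parcel B|: x∈[1,8], y∈[6,9] → 7·3 = 21.
|Parcel A ∪ Parcel B| = 60 − 21 = 39.00.

39.00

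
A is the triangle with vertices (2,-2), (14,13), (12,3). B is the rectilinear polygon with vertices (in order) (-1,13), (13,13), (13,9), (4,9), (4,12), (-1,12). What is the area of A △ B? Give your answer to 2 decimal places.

79.95

|A| = 45, |B| = 41, |A∩B| = 3.025.
|A △ B| = |A| + |B| − 2·|A∩B| = 45 + 41 − 6.05 = 79.95.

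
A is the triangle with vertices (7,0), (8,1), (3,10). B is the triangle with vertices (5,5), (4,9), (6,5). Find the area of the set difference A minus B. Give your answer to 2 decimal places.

|A| = 7, |A∩B| = 0.9899.
|A ∖ B| = |A| − |A∩B| = 7 − 0.9899 = 6.01.

6.01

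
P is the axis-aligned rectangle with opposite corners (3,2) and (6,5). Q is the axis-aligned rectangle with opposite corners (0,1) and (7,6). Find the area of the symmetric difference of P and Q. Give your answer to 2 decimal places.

26.00

|P∩Q|: x∈[3,6], y∈[2,5] → 3·3 = 9.
|P △ Q| = |P| + |Q| − 2·|P∩Q| = 9 + 35 − 18 = 26.00.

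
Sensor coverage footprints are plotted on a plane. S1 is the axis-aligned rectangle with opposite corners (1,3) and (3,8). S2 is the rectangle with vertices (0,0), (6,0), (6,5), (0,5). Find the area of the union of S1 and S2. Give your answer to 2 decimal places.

36.00

By inclusion–exclusion:
Individual areas: |S1| = 10, |S2| = 30.
|S1∩S2|: x∈[1,3], y∈[3,5] → 2·2 = 4.
|S1 ∪ S2| = 40 − 4 = 36.00.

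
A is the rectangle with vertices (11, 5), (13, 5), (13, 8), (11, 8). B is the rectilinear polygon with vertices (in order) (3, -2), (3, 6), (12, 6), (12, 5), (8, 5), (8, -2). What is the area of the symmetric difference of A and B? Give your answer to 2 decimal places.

48.00

|A| = 6, |B| = 44, |A∩B| = 1.
|A △ B| = |A| + |B| − 2·|A∩B| = 6 + 44 − 2 = 48.00.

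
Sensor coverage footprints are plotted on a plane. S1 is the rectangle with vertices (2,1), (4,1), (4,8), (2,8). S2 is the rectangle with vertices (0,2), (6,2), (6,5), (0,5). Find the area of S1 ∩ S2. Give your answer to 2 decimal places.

|S1∩S2|: x∈[2,4], y∈[2,5] → 2·3 = 6.

6.00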